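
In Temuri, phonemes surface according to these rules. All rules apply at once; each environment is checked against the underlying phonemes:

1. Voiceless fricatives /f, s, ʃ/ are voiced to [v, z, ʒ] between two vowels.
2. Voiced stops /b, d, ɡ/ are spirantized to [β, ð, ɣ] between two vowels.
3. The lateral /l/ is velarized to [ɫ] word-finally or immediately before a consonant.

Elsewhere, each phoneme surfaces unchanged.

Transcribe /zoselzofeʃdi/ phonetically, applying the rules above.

[zozeɫzoveʃdi]

/z/ — not in any rule's target class → [z].
/o/ — not in any rule's target class → [o].
/s/ — between /o/ and /e/, between two vowels — surfaces as [z] (rule 1).
/e/ (between /s/ and /l/): no rule targets it → [e].
/l/ (between /e/ and /z/): word-finally or immediately before a consonant, so rule 3 applies → [ɫ].
/z/ (between /l/ and /o/) is unaffected → [z].
/o/ — not in any rule's target class → [o].
/f/ (between /o/ and /e/): between two vowels, so rule 1 applies → [v].
/e/ (between /f/ and /ʃ/) is unaffected → [e].
/ʃ/ (between /e/ and /d/) is in the target of rule 1 but the environment (between two vowels) is not met → [ʃ].
/d/ (between /ʃ/ and /i/): rule 2 targets it, but not between two vowels → unchanged [d].
/i/ — not in any rule's target class → [i].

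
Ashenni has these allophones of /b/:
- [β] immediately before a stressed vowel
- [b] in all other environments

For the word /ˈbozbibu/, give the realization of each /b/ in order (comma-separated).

[β], [b], [b]

Occurrence 1 (position 1): immediately before a stressed vowel → [β].
Occurrence 2 (position 4): no conditioning environment matches → elsewhere allophone [b].
Occurrence 3 (position 6): no conditioning environment matches → elsewhere allophone [b].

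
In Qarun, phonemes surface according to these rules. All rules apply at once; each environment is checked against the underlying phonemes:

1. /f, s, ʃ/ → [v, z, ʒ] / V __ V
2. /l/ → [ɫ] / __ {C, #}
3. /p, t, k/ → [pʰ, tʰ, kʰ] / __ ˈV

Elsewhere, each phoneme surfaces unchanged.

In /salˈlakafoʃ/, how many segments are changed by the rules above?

2

Segments that undergo a rule: /l/ → [ɫ] (rule 2); /f/ → [v] (rule 1).
All other segments surface unchanged.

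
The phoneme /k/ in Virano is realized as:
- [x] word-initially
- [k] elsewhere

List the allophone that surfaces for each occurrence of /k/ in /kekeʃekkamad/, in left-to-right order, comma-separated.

Occurrence 1 (position 1): word-initially → [x].
Occurrence 2 (position 3): no conditioning environment matches → elsewhere allophone [k].
Occurrence 3 (position 7): no conditioning environment matches → elsewhere allophone [k].
Occurrence 4 (position 8): no conditioning environment matches → elsewhere allophone [k].

[x], [k], [k], [k]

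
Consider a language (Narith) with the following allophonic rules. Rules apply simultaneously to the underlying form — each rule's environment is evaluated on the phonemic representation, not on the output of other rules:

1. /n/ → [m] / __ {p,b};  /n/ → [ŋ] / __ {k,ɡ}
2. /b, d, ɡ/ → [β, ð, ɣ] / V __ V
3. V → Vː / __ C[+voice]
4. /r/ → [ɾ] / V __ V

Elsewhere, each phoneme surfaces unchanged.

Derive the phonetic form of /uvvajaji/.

/u/ (word-initial) occurs before a voiced consonant → [uː] by rule 3.
/v/ — not in any rule's target class → [v].
/v/ (between /v/ and /a/): no rule targets it → [v].
/a/ (between /v/ and /j/) occurs before a voiced consonant → [aː] by rule 3.
/j/ — not in any rule's target class → [j].
/a/ meets the environment for rule 3 (before a voiced consonant) → [aː].
/j/ (between /a/ and /i/): no rule targets it → [j].
/i/ (word-final): rule 3 targets it, but not before a voiced consonant → unchanged [i].

[uːvvaːjaːji]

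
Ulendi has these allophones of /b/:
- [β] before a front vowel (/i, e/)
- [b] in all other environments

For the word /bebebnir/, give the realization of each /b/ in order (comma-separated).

[β], [β], [b]

Occurrence 1 (position 1): before a front vowel (/i, e/) → [β].
Occurrence 2 (position 3): before a front vowel (/i, e/) → [β].
Occurrence 3 (position 5): no conditioning environment matches → elsewhere allophone [b].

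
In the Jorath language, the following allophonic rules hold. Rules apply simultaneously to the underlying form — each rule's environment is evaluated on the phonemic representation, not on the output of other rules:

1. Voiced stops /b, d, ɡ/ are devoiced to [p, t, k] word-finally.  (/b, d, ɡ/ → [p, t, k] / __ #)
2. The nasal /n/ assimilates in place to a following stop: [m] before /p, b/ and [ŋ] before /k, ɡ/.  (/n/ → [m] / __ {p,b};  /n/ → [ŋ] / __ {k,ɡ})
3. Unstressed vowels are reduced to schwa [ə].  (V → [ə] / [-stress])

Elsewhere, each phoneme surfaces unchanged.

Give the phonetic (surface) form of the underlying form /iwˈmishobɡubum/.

/i/ meets the environment for rule 3 (in an unstressed syllable) → [ə].
/w/ (between /i/ and /m/): no rule targets it → [w].
/m/ (between /w/ and /i/): no rule targets it → [m].
/i/ (between /m/ and /s/): rule 3 targets it, but not in an unstressed syllable → unchanged [i].
/s/ (between /i/ and /h/): no rule targets it → [s].
/h/ stays [h].
/o/ (between /h/ and /b/): in an unstressed syllable, so rule 3 applies → [ə].
/b/ (between /o/ and /ɡ/) is in the target of rule 1 but the environment (word-finally) is not met → [b].
/ɡ/ (between /b/ and /u/): rule 1 targets it, but not word-finally → unchanged [ɡ].
/u/ (between /ɡ/ and /b/): in an unstressed syllable, so rule 3 applies → [ə].
/b/ — between /u/ and /u/; rule 1 does not apply here → [b].
/u/ — between /b/ and /m/, in an unstressed syllable — surfaces as [ə] (rule 3).
/m/ — not in any rule's target class → [m].

[əwˈmishəbɡəbəm]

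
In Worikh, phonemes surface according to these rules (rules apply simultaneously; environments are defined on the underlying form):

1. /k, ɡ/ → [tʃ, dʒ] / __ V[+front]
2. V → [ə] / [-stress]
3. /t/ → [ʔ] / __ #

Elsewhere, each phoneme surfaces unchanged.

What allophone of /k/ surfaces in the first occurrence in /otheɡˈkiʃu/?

[tʃ]

/k/ — between /ɡ/ and /i/, before a front vowel — surfaces as [tʃ] (rule 1).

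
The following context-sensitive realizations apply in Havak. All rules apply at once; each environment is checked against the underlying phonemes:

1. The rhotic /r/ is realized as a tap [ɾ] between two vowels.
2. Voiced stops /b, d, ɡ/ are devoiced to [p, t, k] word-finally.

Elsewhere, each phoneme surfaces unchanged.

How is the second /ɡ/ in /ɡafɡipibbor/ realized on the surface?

[ɡ]

/ɡ/ (between /f/ and /i/) fails the environment for rule 2, so it stays [ɡ].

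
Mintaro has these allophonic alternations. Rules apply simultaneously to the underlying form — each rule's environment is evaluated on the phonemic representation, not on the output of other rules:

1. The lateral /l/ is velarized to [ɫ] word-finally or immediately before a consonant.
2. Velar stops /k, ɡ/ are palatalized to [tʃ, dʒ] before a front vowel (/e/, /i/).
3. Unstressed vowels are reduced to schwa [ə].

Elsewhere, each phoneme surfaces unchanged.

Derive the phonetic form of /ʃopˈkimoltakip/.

/o/ (between /ʃ/ and /p/) occurs in an unstressed syllable → [ə] by rule 3.
/k/ (between /p/ and /i/) occurs before a front vowel → [tʃ] by rule 2.
/i/ (between /k/ and /m/) is in the target of rule 3 but the environment (in an unstressed syllable) is not met → [i].
/o/ — between /m/ and /l/, in an unstressed syllable — surfaces as [ə] (rule 3).
/l/ — between /o/ and /t/, word-finally or immediately before a consonant — surfaces as [ɫ] (rule 1).
/a/ meets the environment for rule 3 (in an unstressed syllable) → [ə].
/k/ meets the environment for rule 2 (before a front vowel) → [tʃ].
Rule 3 applies to /i/ (between /k/ and /p/: in an unstressed syllable) → [ə].

[ʃəpˈtʃiməɫtətʃəp]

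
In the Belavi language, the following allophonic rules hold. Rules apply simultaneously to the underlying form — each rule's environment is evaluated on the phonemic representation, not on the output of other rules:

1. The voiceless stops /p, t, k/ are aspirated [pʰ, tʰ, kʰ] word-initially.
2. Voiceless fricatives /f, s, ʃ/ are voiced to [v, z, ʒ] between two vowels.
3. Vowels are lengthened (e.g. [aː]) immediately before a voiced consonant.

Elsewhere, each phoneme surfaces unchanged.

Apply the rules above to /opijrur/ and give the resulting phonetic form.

/o/ (word-initial): rule 3 targets it, but not before a voiced consonant → unchanged [o].
/p/ (between /o/ and /i/) is in the target of rule 1 but the environment (word-initially) is not met → [p].
/i/ — between /p/ and /j/, before a voiced consonant — surfaces as [iː] (rule 3).
/u/ meets the environment for rule 3 (before a voiced consonant) → [uː].

[opiːjruːr]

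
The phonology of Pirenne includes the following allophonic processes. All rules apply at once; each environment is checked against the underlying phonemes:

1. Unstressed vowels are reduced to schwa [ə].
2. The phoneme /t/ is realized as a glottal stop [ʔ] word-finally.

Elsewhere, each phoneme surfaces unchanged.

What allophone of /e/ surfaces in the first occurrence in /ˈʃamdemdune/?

[ə]

/e/ (between /d/ and /m/) occurs in an unstressed syllable → [ə] by rule 1.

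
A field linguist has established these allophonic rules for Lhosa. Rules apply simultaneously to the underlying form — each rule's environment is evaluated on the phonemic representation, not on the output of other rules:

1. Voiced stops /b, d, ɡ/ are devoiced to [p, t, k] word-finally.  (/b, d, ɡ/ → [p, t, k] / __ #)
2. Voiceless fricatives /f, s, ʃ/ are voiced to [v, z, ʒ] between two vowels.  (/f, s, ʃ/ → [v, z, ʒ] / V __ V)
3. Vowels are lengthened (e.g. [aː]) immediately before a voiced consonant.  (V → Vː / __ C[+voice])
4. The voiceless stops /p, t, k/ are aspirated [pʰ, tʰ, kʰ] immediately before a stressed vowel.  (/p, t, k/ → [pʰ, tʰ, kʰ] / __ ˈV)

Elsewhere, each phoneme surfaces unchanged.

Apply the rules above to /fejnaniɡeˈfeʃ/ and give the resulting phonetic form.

/f/ — word-initial; rule 2 does not apply here → [f].
/e/ (between /f/ and /j/) occurs before a voiced consonant → [eː] by rule 3.
/j/ (between /e/ and /n/) is unaffected → [j].
/n/ — not in any rule's target class → [n].
/a/ meets the environment for rule 3 (before a voiced consonant) → [aː].
/n/ (between /a/ and /i/): no rule targets it → [n].
/i/ (between /n/ and /ɡ/) occurs before a voiced consonant → [iː] by rule 3.
/ɡ/ (between /i/ and /e/) fails the environment for rule 1, so it stays [ɡ].
/e/ — between /ɡ/ and /f/; rule 3 does not apply here → [e].
Rule 2 applies to /f/ (between /e/ and /e/: between two vowels) → [v].
/e/ — between /f/ and /ʃ/; rule 3 does not apply here → [e].
/ʃ/ (word-final): rule 2 targets it, but not between two vowels → unchanged [ʃ].

[feːjnaːniːɡeˈveʃ]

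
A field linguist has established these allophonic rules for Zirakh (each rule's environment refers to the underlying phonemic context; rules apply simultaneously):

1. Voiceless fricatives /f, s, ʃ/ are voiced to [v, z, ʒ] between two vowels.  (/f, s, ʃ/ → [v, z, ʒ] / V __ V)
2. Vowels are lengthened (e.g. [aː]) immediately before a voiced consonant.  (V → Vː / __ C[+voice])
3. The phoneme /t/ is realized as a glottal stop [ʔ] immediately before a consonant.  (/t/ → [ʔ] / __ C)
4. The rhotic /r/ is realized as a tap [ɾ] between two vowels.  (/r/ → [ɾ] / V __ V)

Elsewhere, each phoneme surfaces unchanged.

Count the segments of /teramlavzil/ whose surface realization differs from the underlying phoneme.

Segments that undergo a rule: /e/ → [eː] (rule 2); /r/ → [ɾ] (rule 4); /a/ → [aː] (rule 2); /a/ → [aː] (rule 2); /i/ → [iː] (rule 2).
All other segments surface unchanged.

5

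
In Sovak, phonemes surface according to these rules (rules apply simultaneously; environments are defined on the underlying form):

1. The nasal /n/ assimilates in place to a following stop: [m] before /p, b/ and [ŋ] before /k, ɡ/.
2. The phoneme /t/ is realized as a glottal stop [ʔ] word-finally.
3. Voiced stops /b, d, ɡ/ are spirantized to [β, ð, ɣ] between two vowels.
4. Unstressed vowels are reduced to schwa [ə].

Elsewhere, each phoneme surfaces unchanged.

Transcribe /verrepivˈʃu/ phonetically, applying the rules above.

[vərrəpəvˈʃu]

/v/ (word-initial): no rule targets it → [v].
Rule 4 applies to /e/ (between /v/ and /r/: in an unstressed syllable) → [ə].
/r/ — not in any rule's target class → [r].
/r/ stays [r].
/e/ meets the environment for rule 4 (in an unstressed syllable) → [ə].
/p/ — not in any rule's target class → [p].
/i/ meets the environment for rule 4 (in an unstressed syllable) → [ə].
/v/ (between /i/ and /ʃ/) is unaffected → [v].
/ʃ/ (between /v/ and /u/): no rule targets it → [ʃ].
/u/ (word-final) is in the target of rule 4 but the environment (in an unstressed syllable) is not met → [u].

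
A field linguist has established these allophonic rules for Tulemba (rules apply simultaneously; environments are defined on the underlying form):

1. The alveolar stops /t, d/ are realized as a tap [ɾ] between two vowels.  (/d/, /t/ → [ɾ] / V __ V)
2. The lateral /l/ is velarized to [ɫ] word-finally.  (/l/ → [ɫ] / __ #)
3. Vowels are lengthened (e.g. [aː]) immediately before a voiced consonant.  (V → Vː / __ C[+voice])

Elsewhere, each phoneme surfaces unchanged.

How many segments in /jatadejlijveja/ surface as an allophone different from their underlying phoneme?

6

Segments that undergo a rule: /t/ → [ɾ] (rule 1); /a/ → [aː] (rule 3); /d/ → [ɾ] (rule 1); /e/ → [eː] (rule 3); /i/ → [iː] (rule 3); /e/ → [eː] (rule 3).
All other segments surface unchanged.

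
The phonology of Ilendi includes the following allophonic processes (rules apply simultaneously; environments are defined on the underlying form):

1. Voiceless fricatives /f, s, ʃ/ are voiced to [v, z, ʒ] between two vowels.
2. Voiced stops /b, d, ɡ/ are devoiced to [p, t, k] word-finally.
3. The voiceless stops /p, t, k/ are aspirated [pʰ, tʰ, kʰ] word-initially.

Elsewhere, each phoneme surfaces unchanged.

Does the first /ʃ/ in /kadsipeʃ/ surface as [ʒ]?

/ʃ/ (word-final) is in the target of rule 1 but the environment (between two vowels) is not met → [ʃ].
The actual realization is [ʃ], not [ʒ].

No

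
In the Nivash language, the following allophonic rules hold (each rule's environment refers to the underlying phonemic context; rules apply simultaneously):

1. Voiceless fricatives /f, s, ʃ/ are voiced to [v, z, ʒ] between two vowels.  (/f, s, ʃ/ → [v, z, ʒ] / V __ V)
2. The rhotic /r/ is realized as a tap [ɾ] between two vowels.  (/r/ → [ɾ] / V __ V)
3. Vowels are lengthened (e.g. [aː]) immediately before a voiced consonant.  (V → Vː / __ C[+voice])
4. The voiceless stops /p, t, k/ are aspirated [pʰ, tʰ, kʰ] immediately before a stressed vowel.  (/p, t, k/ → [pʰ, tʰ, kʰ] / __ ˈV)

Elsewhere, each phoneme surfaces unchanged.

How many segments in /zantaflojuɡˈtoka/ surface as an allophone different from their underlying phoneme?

Segments that undergo a rule: /a/ → [aː] (rule 3); /o/ → [oː] (rule 3); /u/ → [uː] (rule 3); /t/ → [tʰ] (rule 4).
All other segments surface unchanged.

4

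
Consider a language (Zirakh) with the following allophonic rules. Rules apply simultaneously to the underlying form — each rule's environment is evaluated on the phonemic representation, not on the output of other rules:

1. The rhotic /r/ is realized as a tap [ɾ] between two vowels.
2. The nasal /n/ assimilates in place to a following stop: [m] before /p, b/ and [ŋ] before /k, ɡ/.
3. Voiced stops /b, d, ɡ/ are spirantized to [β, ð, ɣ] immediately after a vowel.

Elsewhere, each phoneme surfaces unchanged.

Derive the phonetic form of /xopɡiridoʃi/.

/ɡ/ — between /p/ and /i/; rule 3 does not apply here → [ɡ].
/r/ (between /i/ and /i/) occurs between two vowels → [ɾ] by rule 1.
/d/ — between /i/ and /o/, immediately after a vowel — surfaces as [ð] (rule 3).

[xopɡiɾiðoʃi]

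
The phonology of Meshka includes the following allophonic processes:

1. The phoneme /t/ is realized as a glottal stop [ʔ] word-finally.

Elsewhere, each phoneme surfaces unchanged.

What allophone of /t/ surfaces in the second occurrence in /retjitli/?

[t]

/t/ (between /i/ and /l/) fails the environment for rule 1, so it stays [t].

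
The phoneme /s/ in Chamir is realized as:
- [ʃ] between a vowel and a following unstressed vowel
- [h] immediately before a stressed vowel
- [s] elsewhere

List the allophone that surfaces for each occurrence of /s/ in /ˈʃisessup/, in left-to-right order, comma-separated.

[ʃ], [s], [s]

Occurrence 1 (position 3): between a vowel and a following unstressed vowel → [ʃ].
Occurrence 2 (position 5): no conditioning environment matches → elsewhere allophone [s].
Occurrence 3 (position 6): no conditioning environment matches → elsewhere allophone [s].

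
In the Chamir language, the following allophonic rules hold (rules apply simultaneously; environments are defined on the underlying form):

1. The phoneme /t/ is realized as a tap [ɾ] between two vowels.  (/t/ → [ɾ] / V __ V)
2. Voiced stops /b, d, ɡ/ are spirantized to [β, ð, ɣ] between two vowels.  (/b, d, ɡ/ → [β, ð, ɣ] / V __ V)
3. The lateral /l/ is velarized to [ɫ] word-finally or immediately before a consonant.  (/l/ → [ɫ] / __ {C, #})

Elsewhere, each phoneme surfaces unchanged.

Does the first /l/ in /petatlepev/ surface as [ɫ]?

No

/l/ (between /t/ and /e/) fails the environment for rule 3, so it stays [l].
The actual realization is [l], not [ɫ].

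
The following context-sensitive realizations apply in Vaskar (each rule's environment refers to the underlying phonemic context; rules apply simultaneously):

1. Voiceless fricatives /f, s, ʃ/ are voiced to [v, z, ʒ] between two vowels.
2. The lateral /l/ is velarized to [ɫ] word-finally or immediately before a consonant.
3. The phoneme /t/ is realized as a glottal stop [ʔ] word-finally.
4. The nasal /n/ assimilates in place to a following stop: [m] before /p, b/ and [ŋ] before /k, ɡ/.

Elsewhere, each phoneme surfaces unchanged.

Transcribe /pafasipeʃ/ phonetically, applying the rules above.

/p/ (word-initial): no rule targets it → [p].
/a/ — not in any rule's target class → [a].
/f/ (between /a/ and /a/): between two vowels, so rule 1 applies → [v].
/a/ — not in any rule's target class → [a].
/s/ meets the environment for rule 1 (between two vowels) → [z].
/i/ (between /s/ and /p/) is unaffected → [i].
/p/ (between /i/ and /e/) is unaffected → [p].
/e/ (between /p/ and /ʃ/): no rule targets it → [e].
/ʃ/ (word-final) is in the target of rule 1 but the environment (between two vowels) is not met → [ʃ].

[pavazipeʃ]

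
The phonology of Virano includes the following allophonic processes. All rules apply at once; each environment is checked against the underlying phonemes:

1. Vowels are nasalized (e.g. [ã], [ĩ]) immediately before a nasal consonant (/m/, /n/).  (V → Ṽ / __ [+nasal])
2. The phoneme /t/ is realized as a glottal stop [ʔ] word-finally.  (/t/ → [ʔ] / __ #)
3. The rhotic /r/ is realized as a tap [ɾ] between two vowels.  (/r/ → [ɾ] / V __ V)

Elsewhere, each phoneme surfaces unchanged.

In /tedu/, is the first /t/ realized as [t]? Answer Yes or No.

Yes

/t/ (word-initial) is in the target of rule 2 but the environment (word-finally) is not met → [t].
The actual realization is [t], which matches [t].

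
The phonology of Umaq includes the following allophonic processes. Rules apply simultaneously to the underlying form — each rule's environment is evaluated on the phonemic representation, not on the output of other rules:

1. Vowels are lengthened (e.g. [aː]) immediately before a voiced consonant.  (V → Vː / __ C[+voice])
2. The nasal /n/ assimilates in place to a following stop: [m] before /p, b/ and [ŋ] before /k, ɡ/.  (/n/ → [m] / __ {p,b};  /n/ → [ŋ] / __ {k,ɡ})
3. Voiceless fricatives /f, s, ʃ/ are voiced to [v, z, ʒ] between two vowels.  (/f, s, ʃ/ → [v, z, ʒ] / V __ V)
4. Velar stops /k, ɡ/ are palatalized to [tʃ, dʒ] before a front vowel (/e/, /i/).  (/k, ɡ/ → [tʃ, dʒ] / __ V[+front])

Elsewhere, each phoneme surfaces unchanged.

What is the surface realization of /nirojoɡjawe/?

[niːroːjoːɡjaːwe]

/n/ (word-initial) is in the target of rule 2 but the environment (before a labial or velar stop) is not met → [n].
/i/ — between /n/ and /r/, before a voiced consonant — surfaces as [iː] (rule 1).
/r/ stays [r].
/o/ (between /r/ and /j/): before a voiced consonant, so rule 1 applies → [oː].
/j/ (between /o/ and /o/) is unaffected → [j].
/o/ (between /j/ and /ɡ/): before a voiced consonant, so rule 1 applies → [oː].
/ɡ/ (between /o/ and /j/): rule 4 targets it, but not before a front vowel → unchanged [ɡ].
/j/ (between /ɡ/ and /a/): no rule targets it → [j].
/a/ (between /j/ and /w/): before a voiced consonant, so rule 1 applies → [aː].
/w/ (between /a/ and /e/) is unaffected → [w].
/e/ (word-final) is in the target of rule 1 but the environment (before a voiced consonant) is not met → [e].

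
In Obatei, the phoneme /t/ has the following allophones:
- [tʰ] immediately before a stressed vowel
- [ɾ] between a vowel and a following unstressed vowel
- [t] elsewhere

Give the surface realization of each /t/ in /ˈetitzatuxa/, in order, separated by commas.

[ɾ], [t], [ɾ]

Occurrence 1 (position 2): between a vowel and an unstressed vowel → [ɾ].
Occurrence 2 (position 4): no conditioning environment matches → elsewhere allophone [t].
Occurrence 3 (position 7): between a vowel and an unstressed vowel → [ɾ].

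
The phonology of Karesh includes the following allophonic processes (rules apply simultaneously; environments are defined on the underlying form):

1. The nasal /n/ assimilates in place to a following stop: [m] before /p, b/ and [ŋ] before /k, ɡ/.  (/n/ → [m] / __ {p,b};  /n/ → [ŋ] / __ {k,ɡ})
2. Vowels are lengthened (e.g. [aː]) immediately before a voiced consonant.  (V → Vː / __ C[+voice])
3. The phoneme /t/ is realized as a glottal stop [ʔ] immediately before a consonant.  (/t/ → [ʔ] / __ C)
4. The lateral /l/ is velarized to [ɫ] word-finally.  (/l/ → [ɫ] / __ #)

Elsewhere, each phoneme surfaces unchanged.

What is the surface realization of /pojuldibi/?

[poːjuːldiːbi]

/p/ — not in any rule's target class → [p].
/o/ (between /p/ and /j/): before a voiced consonant, so rule 2 applies → [oː].
/j/ stays [j].
Rule 2 applies to /u/ (between /j/ and /l/: before a voiced consonant) → [uː].
/l/ (between /u/ and /d/): rule 4 targets it, but not word-finally → unchanged [l].
/d/ (between /l/ and /i/): no rule targets it → [d].
/i/ — between /d/ and /b/, before a voiced consonant — surfaces as [iː] (rule 2).
/b/ (between /i/ and /i/) is unaffected → [b].
/i/ — word-final; rule 2 does not apply here → [i].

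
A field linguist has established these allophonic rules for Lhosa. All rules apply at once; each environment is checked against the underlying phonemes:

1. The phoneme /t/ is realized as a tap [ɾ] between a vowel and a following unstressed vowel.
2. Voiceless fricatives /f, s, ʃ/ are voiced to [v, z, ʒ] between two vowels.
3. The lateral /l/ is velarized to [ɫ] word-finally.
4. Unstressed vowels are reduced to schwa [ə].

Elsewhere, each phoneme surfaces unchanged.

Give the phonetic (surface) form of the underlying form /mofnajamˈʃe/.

[məfnəjəmˈʃe]

/o/ — between /m/ and /f/, in an unstressed syllable — surfaces as [ə] (rule 4).
/f/ (between /o/ and /n/) fails the environment for rule 2, so it stays [f].
/a/ (between /n/ and /j/): in an unstressed syllable, so rule 4 applies → [ə].
/a/ — between /j/ and /m/, in an unstressed syllable — surfaces as [ə] (rule 4).
/ʃ/ (between /m/ and /e/) is in the target of rule 2 but the environment (between two vowels) is not met → [ʃ].
/e/ (word-final): rule 4 targets it, but not in an unstressed syllable → unchanged [e].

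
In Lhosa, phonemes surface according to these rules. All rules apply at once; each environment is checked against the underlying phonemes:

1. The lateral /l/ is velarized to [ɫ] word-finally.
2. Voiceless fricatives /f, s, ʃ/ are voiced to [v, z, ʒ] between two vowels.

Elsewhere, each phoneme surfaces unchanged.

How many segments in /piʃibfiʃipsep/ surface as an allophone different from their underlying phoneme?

2

Segments that undergo a rule: /ʃ/ → [ʒ] (rule 2); /ʃ/ → [ʒ] (rule 2).
All other segments surface unchanged.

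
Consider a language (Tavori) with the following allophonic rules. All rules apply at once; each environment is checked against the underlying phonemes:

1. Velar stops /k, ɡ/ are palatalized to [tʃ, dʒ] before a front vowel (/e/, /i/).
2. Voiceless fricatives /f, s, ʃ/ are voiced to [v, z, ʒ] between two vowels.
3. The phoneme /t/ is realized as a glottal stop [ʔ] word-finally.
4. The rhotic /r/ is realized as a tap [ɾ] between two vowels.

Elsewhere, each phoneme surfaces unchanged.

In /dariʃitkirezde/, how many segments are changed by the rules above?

Segments that undergo a rule: /r/ → [ɾ] (rule 4); /ʃ/ → [ʒ] (rule 2); /k/ → [tʃ] (rule 1); /r/ → [ɾ] (rule 4).
All other segments surface unchanged.

4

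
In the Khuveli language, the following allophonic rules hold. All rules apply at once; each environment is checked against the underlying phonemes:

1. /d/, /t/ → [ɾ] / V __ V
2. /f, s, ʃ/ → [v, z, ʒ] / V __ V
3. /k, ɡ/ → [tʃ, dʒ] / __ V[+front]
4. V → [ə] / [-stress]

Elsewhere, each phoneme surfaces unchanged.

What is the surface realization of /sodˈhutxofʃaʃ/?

/s/ (word-initial): rule 2 targets it, but not between two vowels → unchanged [s].
Rule 4 applies to /o/ (between /s/ and /d/: in an unstressed syllable) → [ə].
/d/ (between /o/ and /h/) is in the target of rule 1 but the environment (between two vowels) is not met → [d].
/h/ stays [h].
/u/ (between /h/ and /t/) fails the environment for rule 4, so it stays [u].
/t/ (between /u/ and /x/) fails the environment for rule 1, so it stays [t].
/x/ (between /t/ and /o/): no rule targets it → [x].
/o/ (between /x/ and /f/) occurs in an unstressed syllable → [ə] by rule 4.
/f/ (between /o/ and /ʃ/) is in the target of rule 2 but the environment (between two vowels) is not met → [f].
/ʃ/ (between /f/ and /a/): rule 2 targets it, but not between two vowels → unchanged [ʃ].
Rule 4 applies to /a/ (between /ʃ/ and /ʃ/: in an unstressed syllable) → [ə].
/ʃ/ — word-final; rule 2 does not apply here → [ʃ].

[sədˈhutxəfʃəʃ]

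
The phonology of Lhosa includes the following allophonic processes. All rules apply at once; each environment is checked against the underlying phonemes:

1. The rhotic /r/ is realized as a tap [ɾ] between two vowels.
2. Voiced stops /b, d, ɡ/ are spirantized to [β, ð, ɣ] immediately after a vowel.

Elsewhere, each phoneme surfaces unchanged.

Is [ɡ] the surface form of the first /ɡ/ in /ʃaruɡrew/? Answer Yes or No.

No

/ɡ/ — between /u/ and /r/, immediately after a vowel — surfaces as [ɣ] (rule 2).
The actual realization is [ɣ], not [ɡ].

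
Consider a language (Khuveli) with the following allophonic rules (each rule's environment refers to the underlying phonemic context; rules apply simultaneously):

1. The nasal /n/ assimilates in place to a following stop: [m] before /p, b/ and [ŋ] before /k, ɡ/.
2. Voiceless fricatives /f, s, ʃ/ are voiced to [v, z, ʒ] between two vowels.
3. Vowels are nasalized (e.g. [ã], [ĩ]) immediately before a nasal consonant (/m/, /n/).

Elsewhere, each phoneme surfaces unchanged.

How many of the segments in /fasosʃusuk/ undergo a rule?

2

Segments that undergo a rule: /s/ → [z] (rule 2); /s/ → [z] (rule 2).
All other segments surface unchanged.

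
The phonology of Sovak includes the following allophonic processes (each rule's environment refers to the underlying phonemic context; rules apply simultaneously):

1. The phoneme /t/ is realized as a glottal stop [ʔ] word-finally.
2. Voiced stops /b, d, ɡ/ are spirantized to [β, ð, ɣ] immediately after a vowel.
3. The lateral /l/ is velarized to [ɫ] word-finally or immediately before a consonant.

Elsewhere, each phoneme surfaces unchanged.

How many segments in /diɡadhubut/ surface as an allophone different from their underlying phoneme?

4

Segments that undergo a rule: /ɡ/ → [ɣ] (rule 2); /d/ → [ð] (rule 2); /b/ → [β] (rule 2); /t/ → [ʔ] (rule 1).
All other segments surface unchanged.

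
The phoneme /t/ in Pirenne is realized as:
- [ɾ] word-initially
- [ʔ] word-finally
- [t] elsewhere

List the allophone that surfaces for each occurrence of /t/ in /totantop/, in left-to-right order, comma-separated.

[ɾ], [t], [t]

Occurrence 1 (position 1): word-initially → [ɾ].
Occurrence 2 (position 3): no conditioning environment matches → elsewhere allophone [t].
Occurrence 3 (position 6): no conditioning environment matches → elsewhere allophone [t].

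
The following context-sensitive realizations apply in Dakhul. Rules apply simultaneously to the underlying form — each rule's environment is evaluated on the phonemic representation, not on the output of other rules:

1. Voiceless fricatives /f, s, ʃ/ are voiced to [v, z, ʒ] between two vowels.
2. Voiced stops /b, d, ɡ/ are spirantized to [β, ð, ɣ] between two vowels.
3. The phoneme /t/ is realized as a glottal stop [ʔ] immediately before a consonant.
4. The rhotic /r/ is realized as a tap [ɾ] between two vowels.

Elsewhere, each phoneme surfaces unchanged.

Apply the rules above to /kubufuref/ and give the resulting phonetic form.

/k/ stays [k].
/u/ stays [u].
/b/ — between /u/ and /u/, between two vowels — surfaces as [β] (rule 2).
/u/ (between /b/ and /f/) is unaffected → [u].
/f/ meets the environment for rule 1 (between two vowels) → [v].
/u/ — not in any rule's target class → [u].
/r/ meets the environment for rule 4 (between two vowels) → [ɾ].
/e/ (between /r/ and /f/): no rule targets it → [e].
/f/ (word-final) is in the target of rule 1 but the environment (between two vowels) is not met → [f].

[kuβuvuɾef]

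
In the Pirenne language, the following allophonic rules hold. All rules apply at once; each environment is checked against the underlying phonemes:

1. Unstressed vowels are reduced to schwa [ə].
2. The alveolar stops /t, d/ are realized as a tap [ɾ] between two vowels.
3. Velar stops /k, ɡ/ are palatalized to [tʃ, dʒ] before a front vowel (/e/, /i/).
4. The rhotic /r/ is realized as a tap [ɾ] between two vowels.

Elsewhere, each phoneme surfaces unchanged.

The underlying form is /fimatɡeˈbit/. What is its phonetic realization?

/f/ (word-initial) is unaffected → [f].
/i/ — between /f/ and /m/, in an unstressed syllable — surfaces as [ə] (rule 1).
/m/ (between /i/ and /a/) is unaffected → [m].
/a/ (between /m/ and /t/): in an unstressed syllable, so rule 1 applies → [ə].
/t/ (between /a/ and /ɡ/) fails the environment for rule 2, so it stays [t].
Rule 3 applies to /ɡ/ (between /t/ and /e/: before a front vowel) → [dʒ].
/e/ (between /ɡ/ and /b/): in an unstressed syllable, so rule 1 applies → [ə].
/b/ (between /e/ and /i/) is unaffected → [b].
/i/ (between /b/ and /t/) fails the environment for rule 1, so it stays [i].
/t/ (word-final) fails the environment for rule 2, so it stays [t].

[fəmətdʒəˈbit]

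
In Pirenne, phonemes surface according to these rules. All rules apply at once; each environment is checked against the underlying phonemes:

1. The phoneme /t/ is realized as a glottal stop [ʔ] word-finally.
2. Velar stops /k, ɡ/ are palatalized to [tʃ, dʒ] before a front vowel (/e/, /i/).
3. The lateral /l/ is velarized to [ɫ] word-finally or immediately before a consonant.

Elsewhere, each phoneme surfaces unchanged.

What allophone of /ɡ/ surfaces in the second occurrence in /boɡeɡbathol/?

[ɡ]

/ɡ/ (between /e/ and /b/) fails the environment for rule 2, so it stays [ɡ].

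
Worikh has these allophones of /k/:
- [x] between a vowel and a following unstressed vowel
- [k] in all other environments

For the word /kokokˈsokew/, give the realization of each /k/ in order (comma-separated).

[k], [x], [k], [x]

Occurrence 1 (position 1): no conditioning environment matches → elsewhere allophone [k].
Occurrence 2 (position 3): between a vowel and a following unstressed vowel → [x].
Occurrence 3 (position 5): no conditioning environment matches → elsewhere allophone [k].
Occurrence 4 (position 8): between a vowel and a following unstressed vowel → [x].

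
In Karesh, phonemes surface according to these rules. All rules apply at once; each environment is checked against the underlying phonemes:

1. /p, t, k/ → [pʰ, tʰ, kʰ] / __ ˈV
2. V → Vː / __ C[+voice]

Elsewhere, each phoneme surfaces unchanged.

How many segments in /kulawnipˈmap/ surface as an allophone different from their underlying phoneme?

Segments that undergo a rule: /u/ → [uː] (rule 2); /a/ → [aː] (rule 2).
All other segments surface unchanged.

2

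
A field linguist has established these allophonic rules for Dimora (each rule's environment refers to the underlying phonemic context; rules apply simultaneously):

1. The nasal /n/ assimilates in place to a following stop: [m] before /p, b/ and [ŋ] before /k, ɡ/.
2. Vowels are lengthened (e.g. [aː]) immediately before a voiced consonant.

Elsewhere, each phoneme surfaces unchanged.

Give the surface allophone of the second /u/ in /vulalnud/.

[uː]

Rule 2 applies to /u/ (between /n/ and /d/: before a voiced consonant) → [uː].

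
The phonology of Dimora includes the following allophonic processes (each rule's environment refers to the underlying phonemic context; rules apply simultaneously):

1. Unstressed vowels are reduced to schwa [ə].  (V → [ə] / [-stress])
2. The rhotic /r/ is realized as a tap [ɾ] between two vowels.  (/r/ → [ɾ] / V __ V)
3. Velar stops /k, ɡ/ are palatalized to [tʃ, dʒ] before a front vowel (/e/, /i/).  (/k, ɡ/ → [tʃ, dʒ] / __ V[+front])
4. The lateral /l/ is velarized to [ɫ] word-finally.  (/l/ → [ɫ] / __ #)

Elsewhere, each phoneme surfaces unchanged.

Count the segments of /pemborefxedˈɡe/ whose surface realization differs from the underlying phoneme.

6

Segments that undergo a rule: /e/ → [ə] (rule 1); /o/ → [ə] (rule 1); /r/ → [ɾ] (rule 2); /e/ → [ə] (rule 1); /e/ → [ə] (rule 1); /ɡ/ → [dʒ] (rule 3).
All other segments surface unchanged.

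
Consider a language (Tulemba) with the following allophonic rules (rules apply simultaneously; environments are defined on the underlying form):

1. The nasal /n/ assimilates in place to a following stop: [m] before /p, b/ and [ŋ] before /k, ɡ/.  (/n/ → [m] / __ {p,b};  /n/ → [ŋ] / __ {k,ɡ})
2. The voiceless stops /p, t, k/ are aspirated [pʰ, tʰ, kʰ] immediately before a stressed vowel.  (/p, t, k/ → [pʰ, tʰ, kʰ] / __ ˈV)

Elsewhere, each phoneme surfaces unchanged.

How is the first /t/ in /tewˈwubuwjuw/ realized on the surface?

[t]

/t/ — word-initial; rule 2 does not apply here → [t].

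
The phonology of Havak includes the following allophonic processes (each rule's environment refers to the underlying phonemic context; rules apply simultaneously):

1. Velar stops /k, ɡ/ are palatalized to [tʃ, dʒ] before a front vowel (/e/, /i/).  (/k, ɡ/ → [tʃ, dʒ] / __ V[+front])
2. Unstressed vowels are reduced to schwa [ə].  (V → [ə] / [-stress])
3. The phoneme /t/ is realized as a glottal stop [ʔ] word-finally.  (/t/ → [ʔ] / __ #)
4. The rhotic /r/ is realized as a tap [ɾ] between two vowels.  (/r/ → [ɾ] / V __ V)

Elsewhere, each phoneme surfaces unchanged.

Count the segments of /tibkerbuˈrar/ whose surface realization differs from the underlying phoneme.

5

Segments that undergo a rule: /i/ → [ə] (rule 2); /k/ → [tʃ] (rule 1); /e/ → [ə] (rule 2); /u/ → [ə] (rule 2); /r/ → [ɾ] (rule 4).
All other segments surface unchanged.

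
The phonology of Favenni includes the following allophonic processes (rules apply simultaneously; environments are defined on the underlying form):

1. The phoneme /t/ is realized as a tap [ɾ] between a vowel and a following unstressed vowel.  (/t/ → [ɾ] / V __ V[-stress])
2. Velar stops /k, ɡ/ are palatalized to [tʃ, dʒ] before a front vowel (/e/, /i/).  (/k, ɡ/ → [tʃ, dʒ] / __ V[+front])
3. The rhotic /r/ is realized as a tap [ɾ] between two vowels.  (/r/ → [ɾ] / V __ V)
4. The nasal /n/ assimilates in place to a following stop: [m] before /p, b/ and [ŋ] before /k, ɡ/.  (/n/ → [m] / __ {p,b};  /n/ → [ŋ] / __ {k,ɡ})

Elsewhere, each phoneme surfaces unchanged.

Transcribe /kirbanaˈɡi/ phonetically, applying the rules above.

/k/ — word-initial, before a front vowel — surfaces as [tʃ] (rule 2).
/r/ — between /i/ and /b/; rule 3 does not apply here → [r].
/n/ — between /a/ and /a/; rule 4 does not apply here → [n].
Rule 2 applies to /ɡ/ (between /a/ and /i/: before a front vowel) → [dʒ].

[tʃirbanaˈdʒi]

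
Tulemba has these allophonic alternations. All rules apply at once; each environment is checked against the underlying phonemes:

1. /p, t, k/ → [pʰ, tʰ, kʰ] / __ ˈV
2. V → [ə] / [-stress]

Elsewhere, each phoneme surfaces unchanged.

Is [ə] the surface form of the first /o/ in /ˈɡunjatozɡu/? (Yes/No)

Yes

/o/ — between /t/ and /z/, in an unstressed syllable — surfaces as [ə] (rule 2).
The actual realization is [ə], which matches [ə].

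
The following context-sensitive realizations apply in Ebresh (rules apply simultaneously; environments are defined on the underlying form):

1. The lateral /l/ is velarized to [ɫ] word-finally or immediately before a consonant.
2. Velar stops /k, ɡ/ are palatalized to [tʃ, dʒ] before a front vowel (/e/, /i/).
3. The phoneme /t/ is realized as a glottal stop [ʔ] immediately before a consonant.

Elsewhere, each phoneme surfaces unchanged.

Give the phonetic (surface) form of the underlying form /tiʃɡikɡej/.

[tiʃdʒikdʒej]

/t/ — word-initial; rule 3 does not apply here → [t].
/i/ (between /t/ and /ʃ/) is unaffected → [i].
/ʃ/ (between /i/ and /ɡ/): no rule targets it → [ʃ].
/ɡ/ (between /ʃ/ and /i/) occurs before a front vowel → [dʒ] by rule 2.
/i/ (between /ɡ/ and /k/) is unaffected → [i].
/k/ — between /i/ and /ɡ/; rule 2 does not apply here → [k].
/ɡ/ (between /k/ and /e/): before a front vowel, so rule 2 applies → [dʒ].
/e/ — not in any rule's target class → [e].
/j/ (word-final) is unaffected → [j].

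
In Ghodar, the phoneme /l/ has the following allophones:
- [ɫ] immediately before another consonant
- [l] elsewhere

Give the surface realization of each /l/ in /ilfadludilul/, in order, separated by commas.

Occurrence 1 (position 2): immediately before another consonant → [ɫ].
Occurrence 2 (position 6): no conditioning environment matches → elsewhere allophone [l].
Occurrence 3 (position 10): no conditioning environment matches → elsewhere allophone [l].
Occurrence 4 (position 12): no conditioning environment matches → elsewhere allophone [l].

[ɫ], [l], [l], [l]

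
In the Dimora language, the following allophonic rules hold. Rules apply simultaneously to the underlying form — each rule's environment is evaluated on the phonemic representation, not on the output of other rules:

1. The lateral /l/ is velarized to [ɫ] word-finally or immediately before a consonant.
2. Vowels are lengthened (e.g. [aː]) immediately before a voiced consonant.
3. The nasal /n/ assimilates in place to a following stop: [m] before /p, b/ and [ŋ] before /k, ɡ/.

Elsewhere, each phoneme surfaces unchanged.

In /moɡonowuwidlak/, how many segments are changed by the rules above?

Segments that undergo a rule: /o/ → [oː] (rule 2); /o/ → [oː] (rule 2); /o/ → [oː] (rule 2); /u/ → [uː] (rule 2); /i/ → [iː] (rule 2).
All other segments surface unchanged.

5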